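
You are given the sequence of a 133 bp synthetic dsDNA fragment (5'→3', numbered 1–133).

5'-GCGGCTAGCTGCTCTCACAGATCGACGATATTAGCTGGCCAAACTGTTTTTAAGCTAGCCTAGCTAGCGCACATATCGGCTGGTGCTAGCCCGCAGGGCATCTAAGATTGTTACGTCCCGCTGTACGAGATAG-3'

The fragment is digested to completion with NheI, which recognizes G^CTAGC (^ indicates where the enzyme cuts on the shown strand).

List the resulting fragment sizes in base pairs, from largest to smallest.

NheI sites (GCTAGC) start at positions 4, 54, 63, 85.
NheI cuts after the first base of each site, so after positions 4, 54, 63, 85.
Linear molecule, 4 cuts → 5 fragments:
  1–4 → 4 bp
  5–54 → 50 bp
  55–63 → 9 bp
  64–85 → 22 bp
  86–133 → 48 bp
Sorted largest to smallest: 50, 48, 22, 9, 4 bp.

50, 48, 22, 9, 4 bp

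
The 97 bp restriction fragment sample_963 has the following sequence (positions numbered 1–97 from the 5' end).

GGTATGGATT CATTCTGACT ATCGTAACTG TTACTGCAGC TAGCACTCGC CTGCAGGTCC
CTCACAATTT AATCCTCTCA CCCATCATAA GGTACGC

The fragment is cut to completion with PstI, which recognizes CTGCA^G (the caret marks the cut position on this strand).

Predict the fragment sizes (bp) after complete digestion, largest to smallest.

42, 38, 17 bp

PstI sites (CTGCAG) start at positions 34, 51.
PstI cuts after base 5 of each site (before the last base), so after positions 38, 55.
Linear molecule, 2 cuts → 3 fragments:
  1–38 → 38 bp
  39–55 → 17 bp
  56–97 → 42 bp
Sorted largest to smallest: 42, 38, 17 bp.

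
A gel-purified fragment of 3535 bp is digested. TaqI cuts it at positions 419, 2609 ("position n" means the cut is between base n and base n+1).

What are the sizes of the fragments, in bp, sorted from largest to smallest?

Linear molecule, 2 cuts → 3 fragments:
  419 − 0 = 419 bp
  2609 − 419 = 2190 bp
  3535 − 2609 = 926 bp
Sorted largest to smallest: 2190, 926, 419 bp.

2190, 926, 419 bp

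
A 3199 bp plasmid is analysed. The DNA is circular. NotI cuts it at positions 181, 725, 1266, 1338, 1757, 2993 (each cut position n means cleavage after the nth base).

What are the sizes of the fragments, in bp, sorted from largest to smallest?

Circular molecule, 6 cuts → 6 fragments:
  725 − 181 = 544 bp
  1266 − 725 = 541 bp
  1338 − 1266 = 72 bp
  1757 − 1338 = 419 bp
  2993 − 1757 = 1236 bp
  wrap: 3199 − 2993 + 181 = 387 bp
Sorted largest to smallest: 1236, 544, 541, 419, 387, 72 bp.

1236, 544, 541, 419, 387, 72 bp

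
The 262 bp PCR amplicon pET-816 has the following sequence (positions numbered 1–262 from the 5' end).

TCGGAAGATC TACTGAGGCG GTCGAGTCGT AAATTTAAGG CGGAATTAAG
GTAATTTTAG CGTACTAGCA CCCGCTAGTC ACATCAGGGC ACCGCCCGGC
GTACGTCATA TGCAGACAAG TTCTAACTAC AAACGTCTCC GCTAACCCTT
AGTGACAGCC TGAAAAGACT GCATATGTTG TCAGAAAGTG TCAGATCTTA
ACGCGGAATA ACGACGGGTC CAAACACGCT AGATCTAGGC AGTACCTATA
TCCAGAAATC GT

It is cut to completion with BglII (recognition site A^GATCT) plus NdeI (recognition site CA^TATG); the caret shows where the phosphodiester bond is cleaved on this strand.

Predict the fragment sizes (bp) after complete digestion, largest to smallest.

102, 65, 38, 31, 20, 6 bp

BglII sites (AGATCT) start at positions 6, 193, 231.
BglII cuts after the first base of each site, so after positions 6, 193, 231.
NdeI sites (CATATG) start at positions 107, 172.
NdeI cuts after base 2 of each site, so after positions 108, 173.
Combined cut positions: 6, 108, 173, 193, 231.
Linear molecule, 5 cuts → 6 fragments:
  1–6 → 6 bp
  7–108 → 102 bp
  109–173 → 65 bp
  174–193 → 20 bp
  194–231 → 38 bp
  232–262 → 31 bp
Sorted largest to smallest: 102, 65, 38, 31, 20, 6 bp.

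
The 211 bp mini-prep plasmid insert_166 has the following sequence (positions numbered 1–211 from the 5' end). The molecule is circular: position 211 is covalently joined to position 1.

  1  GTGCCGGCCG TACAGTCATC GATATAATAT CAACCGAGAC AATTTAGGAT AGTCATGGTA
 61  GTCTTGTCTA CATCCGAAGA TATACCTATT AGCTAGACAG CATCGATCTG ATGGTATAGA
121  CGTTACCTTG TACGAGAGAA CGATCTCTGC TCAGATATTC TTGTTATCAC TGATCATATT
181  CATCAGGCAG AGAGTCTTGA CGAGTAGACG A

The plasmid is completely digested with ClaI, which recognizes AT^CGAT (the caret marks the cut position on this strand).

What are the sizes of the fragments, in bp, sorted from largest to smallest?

ClaI sites (ATCGAT) start at positions 18, 102.
ClaI cuts after base 2 of each site, so after positions 19, 103.
Circular molecule, 2 cuts → 2 fragments:
  20–103 → 84 bp
  104–211 then 1–19 → 108 + 19 = 127 bp
Sorted largest to smallest: 127, 84 bp.

127, 84 bp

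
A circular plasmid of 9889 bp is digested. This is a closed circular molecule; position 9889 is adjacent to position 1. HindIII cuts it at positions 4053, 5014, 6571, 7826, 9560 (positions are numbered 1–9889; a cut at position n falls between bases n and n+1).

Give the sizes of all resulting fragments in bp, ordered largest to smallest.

4382, 1734, 1557, 1255, 961 bp

Circular molecule, 5 cuts → 5 fragments:
  5014 − 4053 = 961 bp
  6571 − 5014 = 1557 bp
  7826 − 6571 = 1255 bp
  9560 − 7826 = 1734 bp
  wrap: 9889 − 9560 + 4053 = 4382 bp
Sorted largest to smallest: 4382, 1734, 1557, 1255, 961 bp.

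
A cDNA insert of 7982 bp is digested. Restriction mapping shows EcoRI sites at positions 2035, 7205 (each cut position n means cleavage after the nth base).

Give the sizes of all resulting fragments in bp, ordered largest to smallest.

5170, 2035, 777 bp

Linear molecule, 2 cuts → 3 fragments:
  2035 − 0 = 2035 bp
  7205 − 2035 = 5170 bp
  7982 − 7205 = 777 bp
Sorted largest to smallest: 5170, 2035, 777 bp.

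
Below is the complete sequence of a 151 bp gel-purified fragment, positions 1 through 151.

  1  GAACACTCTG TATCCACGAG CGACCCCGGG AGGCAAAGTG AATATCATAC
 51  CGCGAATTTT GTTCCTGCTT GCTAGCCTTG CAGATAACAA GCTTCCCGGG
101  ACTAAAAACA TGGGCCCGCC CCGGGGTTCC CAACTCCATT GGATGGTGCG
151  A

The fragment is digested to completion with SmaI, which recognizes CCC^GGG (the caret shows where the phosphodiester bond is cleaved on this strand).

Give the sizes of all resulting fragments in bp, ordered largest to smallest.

SmaI sites (CCCGGG) start at positions 25, 95, 120.
SmaI cuts after base 3 of each site, so after positions 27, 97, 122.
Linear molecule, 3 cuts → 4 fragments:
  1–27 → 27 bp
  28–97 → 70 bp
  98–122 → 25 bp
  123–151 → 29 bp
Sorted largest to smallest: 70, 29, 27, 25 bp.

70, 29, 27, 25 bp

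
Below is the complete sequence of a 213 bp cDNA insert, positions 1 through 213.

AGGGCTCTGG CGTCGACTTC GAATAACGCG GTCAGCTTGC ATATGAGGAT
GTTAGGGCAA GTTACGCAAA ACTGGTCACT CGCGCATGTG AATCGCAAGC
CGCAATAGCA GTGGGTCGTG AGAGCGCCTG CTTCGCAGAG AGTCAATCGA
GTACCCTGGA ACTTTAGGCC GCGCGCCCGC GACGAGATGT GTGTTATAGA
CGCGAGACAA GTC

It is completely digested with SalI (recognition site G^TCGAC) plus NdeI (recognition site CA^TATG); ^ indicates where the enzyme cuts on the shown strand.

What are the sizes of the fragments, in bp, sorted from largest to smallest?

172, 29, 12 bp

The SalI site (GTCGAC) starts at position 12.
SalI cuts after the first base of each site, so after position 12.
The NdeI site (CATATG) starts at position 40.
NdeI cuts after base 2 of each site, so after position 41.
Combined cut positions: 12, 41.
Linear molecule, 2 cuts → 3 fragments:
  1–12 → 12 bp
  13–41 → 29 bp
  42–213 → 172 bp
Sorted largest to smallest: 172, 29, 12 bp.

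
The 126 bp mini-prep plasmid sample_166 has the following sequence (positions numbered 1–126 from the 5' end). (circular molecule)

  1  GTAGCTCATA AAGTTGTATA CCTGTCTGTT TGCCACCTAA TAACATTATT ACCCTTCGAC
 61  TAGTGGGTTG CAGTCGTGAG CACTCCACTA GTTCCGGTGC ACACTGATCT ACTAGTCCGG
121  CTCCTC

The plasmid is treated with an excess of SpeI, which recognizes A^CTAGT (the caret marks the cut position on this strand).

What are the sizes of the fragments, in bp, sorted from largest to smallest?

SpeI sites (ACTAGT) start at positions 59, 87, 111.
SpeI cuts after the first base of each site, so after positions 59, 87, 111.
Circular molecule, 3 cuts → 3 fragments:
  60–87 → 28 bp
  88–111 → 24 bp
  112–126 then 1–59 → 15 + 59 = 74 bp
Sorted largest to smallest: 74, 28, 24 bp.

74, 28, 24 bp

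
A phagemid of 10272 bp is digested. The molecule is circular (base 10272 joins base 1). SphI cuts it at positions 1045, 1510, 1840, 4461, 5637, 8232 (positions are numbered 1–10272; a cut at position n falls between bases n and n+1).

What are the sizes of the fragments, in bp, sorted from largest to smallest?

Circular molecule, 6 cuts → 6 fragments:
  1510 − 1045 = 465 bp
  1840 − 1510 = 330 bp
  4461 − 1840 = 2621 bp
  5637 − 4461 = 1176 bp
  8232 − 5637 = 2595 bp
  wrap: 10272 − 8232 + 1045 = 3085 bp
Sorted largest to smallest: 3085, 2621, 2595, 1176, 465, 330 bp.

3085, 2621, 2595, 1176, 465, 330 bp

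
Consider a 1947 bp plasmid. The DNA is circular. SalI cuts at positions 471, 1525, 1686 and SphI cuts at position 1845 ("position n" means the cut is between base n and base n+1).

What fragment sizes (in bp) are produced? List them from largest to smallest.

Combined cut positions (sorted): 471, 1525, 1686, 1845.
Circular molecule, 4 cuts → 4 fragments:
  1525 − 471 = 1054 bp
  1686 − 1525 = 161 bp
  1845 − 1686 = 159 bp
  wrap: 1947 − 1845 + 471 = 573 bp
Sorted largest to smallest: 1054, 573, 161, 159 bp.

1054, 573, 161, 159 bp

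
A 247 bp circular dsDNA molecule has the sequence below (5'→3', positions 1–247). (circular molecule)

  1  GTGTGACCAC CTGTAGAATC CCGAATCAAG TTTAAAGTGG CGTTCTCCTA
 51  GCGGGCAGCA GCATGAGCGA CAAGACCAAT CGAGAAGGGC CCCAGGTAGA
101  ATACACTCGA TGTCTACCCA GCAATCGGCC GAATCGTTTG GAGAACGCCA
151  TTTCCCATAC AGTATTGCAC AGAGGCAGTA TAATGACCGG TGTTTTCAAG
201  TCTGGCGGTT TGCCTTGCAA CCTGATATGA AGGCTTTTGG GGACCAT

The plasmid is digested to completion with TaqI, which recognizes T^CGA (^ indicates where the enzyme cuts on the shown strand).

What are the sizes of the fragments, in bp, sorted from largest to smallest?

TaqI sites (TCGA) start at positions 80, 107.
TaqI cuts after the first base of each site, so after positions 80, 107.
Circular molecule, 2 cuts → 2 fragments:
  81–107 → 27 bp
  108–247 then 1–80 → 140 + 80 = 220 bp
Sorted largest to smallest: 220, 27 bp.

220, 27 bp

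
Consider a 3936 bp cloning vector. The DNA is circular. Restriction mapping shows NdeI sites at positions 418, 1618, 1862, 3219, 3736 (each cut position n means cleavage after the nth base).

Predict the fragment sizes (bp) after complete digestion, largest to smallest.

1357, 1200, 618, 517, 244 bp

Circular molecule, 5 cuts → 5 fragments:
  1618 − 418 = 1200 bp
  1862 − 1618 = 244 bp
  3219 − 1862 = 1357 bp
  3736 − 3219 = 517 bp
  wrap: 3936 − 3736 + 418 = 618 bp
Sorted largest to smallest: 1357, 1200, 618, 517, 244 bp.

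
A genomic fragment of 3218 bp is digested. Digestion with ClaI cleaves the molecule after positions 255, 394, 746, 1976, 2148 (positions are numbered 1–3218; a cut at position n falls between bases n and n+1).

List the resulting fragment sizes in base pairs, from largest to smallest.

1230, 1070, 352, 255, 172, 139 bp

Linear molecule, 5 cuts → 6 fragments:
  255 − 0 = 255 bp
  394 − 255 = 139 bp
  746 − 394 = 352 bp
  1976 − 746 = 1230 bp
  2148 − 1976 = 172 bp
  3218 − 2148 = 1070 bp
Sorted largest to smallest: 1230, 1070, 352, 255, 172, 139 bp.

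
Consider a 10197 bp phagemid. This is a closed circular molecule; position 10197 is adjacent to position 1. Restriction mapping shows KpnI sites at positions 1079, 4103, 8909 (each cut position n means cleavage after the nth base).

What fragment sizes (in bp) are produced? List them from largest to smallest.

Circular molecule, 3 cuts → 3 fragments:
  4103 − 1079 = 3024 bp
  8909 − 4103 = 4806 bp
  wrap: 10197 − 8909 + 1079 = 2367 bp
Sorted largest to smallest: 4806, 3024, 2367 bp.

4806, 3024, 2367 bp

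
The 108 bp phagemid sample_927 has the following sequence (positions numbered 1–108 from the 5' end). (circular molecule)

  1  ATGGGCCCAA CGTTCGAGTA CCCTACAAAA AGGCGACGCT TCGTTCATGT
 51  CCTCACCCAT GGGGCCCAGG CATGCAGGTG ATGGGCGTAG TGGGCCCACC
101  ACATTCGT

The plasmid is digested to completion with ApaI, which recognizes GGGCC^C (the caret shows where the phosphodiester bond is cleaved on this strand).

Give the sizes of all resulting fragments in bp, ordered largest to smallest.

ApaI sites (GGGCCC) start at positions 3, 62, 92.
ApaI cuts after base 5 of each site (before the last base), so after positions 7, 66, 96.
Circular molecule, 3 cuts → 3 fragments:
  8–66 → 59 bp
  67–96 → 30 bp
  97–108 then 1–7 → 12 + 7 = 19 bp
Sorted largest to smallest: 59, 30, 19 bp.

59, 30, 19 bp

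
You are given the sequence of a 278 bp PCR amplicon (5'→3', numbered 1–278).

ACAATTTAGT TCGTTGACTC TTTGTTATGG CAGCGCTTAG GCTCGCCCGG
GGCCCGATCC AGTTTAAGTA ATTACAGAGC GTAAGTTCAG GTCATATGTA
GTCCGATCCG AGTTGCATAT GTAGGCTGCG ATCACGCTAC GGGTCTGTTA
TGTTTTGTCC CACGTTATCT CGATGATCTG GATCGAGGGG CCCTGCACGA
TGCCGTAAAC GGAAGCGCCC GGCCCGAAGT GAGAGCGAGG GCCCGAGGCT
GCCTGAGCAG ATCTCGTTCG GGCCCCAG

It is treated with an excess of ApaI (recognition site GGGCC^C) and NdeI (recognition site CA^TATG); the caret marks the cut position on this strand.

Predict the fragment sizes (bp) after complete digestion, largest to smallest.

75, 54, 51, 40, 31, 23, 4 bp

ApaI sites (GGGCCC) start at positions 50, 188, 239, 270.
ApaI cuts after base 5 of each site (before the last base), so after positions 54, 192, 243, 274.
NdeI sites (CATATG) start at positions 93, 116.
NdeI cuts after base 2 of each site, so after positions 94, 117.
Combined cut positions: 54, 94, 117, 192, 243, 274.
Linear molecule, 6 cuts → 7 fragments:
  1–54 → 54 bp
  55–94 → 40 bp
  95–117 → 23 bp
  118–192 → 75 bp
  193–243 → 51 bp
  244–274 → 31 bp
  275–278 → 4 bp
Sorted largest to smallest: 75, 54, 51, 40, 31, 23, 4 bp.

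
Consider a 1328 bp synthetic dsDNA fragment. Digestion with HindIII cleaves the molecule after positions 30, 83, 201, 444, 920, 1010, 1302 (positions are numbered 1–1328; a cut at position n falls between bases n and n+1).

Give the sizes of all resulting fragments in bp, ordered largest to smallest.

Linear molecule, 7 cuts → 8 fragments:
  30 − 0 = 30 bp
  83 − 30 = 53 bp
  201 − 83 = 118 bp
  444 − 201 = 243 bp
  920 − 444 = 476 bp
  1010 − 920 = 90 bp
  1302 − 1010 = 292 bp
  1328 − 1302 = 26 bp
Sorted largest to smallest: 476, 292, 243, 118, 90, 53, 30, 26 bp.

476, 292, 243, 118, 90, 53, 30, 26 bp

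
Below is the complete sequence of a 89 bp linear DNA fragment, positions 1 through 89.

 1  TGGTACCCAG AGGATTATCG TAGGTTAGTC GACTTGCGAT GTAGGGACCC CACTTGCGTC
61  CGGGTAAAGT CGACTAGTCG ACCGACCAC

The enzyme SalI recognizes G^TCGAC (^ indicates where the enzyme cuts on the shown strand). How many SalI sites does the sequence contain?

3

GTCGAC occurs starting at positions 28, 69, 77.
SalI cuts at 3 sites.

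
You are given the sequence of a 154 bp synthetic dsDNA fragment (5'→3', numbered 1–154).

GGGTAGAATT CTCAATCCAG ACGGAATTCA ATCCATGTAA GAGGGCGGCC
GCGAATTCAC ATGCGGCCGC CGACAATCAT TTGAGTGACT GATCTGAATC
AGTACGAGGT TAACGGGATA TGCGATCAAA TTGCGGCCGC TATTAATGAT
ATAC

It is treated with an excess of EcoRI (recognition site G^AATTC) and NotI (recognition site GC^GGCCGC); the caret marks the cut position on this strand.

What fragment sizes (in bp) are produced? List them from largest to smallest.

70, 22, 20, 18, 11, 7, 6 bp

EcoRI sites (GAATTC) start at positions 6, 24, 53.
EcoRI cuts after the first base of each site, so after positions 6, 24, 53.
NotI sites (GCGGCCGC) start at positions 45, 63, 133.
NotI cuts after base 2 of each site, so after positions 46, 64, 134.
Combined cut positions: 6, 24, 46, 53, 64, 134.
Linear molecule, 6 cuts → 7 fragments:
  1–6 → 6 bp
  7–24 → 18 bp
  25–46 → 22 bp
  47–53 → 7 bp
  54–64 → 11 bp
  65–134 → 70 bp
  135–154 → 20 bp
Sorted largest to smallest: 70, 22, 20, 18, 11, 7, 6 bp.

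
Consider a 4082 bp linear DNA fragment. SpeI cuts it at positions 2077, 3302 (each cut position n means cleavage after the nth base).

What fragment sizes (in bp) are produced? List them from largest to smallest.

2077, 1225, 780 bp

Linear molecule, 2 cuts → 3 fragments:
  2077 − 0 = 2077 bp
  3302 − 2077 = 1225 bp
  4082 − 3302 = 780 bp
Sorted largest to smallest: 2077, 1225, 780 bp.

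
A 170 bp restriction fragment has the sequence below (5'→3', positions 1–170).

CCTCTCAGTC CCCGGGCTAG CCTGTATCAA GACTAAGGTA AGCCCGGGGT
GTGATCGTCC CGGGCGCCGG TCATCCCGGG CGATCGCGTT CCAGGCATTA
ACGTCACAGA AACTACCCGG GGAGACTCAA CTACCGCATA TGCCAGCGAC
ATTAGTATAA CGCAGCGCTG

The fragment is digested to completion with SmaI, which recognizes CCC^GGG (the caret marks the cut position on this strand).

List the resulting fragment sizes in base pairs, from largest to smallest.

52, 41, 32, 16, 16, 13 bp

SmaI sites (CCCGGG) start at positions 11, 43, 59, 75, 116.
SmaI cuts after base 3 of each site, so after positions 13, 45, 61, 77, 118.
Linear molecule, 5 cuts → 6 fragments:
  1–13 → 13 bp
  14–45 → 32 bp
  46–61 → 16 bp
  62–77 → 16 bp
  78–118 → 41 bp
  119–170 → 52 bp
Sorted largest to smallest: 52, 41, 32, 16, 16, 13 bp.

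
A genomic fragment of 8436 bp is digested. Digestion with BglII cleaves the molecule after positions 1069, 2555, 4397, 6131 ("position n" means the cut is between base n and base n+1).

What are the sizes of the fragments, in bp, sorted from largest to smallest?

Linear molecule, 4 cuts → 5 fragments:
  1069 − 0 = 1069 bp
  2555 − 1069 = 1486 bp
  4397 − 2555 = 1842 bp
  6131 − 4397 = 1734 bp
  8436 − 6131 = 2305 bp
Sorted largest to smallest: 2305, 1842, 1734, 1486, 1069 bp.

2305, 1842, 1734, 1486, 1069 bp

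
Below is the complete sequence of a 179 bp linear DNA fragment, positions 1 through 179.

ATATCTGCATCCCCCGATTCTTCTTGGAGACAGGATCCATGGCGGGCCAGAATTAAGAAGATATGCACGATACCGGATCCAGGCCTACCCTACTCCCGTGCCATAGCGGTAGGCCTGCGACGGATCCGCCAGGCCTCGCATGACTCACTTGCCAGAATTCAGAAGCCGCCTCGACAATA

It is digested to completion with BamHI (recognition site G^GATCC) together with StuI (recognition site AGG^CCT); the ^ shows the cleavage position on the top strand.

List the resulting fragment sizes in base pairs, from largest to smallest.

46, 42, 33, 30, 11, 9, 8 bp

BamHI sites (GGATCC) start at positions 33, 75, 122.
BamHI cuts after the first base of each site, so after positions 33, 75, 122.
StuI sites (AGGCCT) start at positions 81, 111, 131.
StuI cuts after base 3 of each site, so after positions 83, 113, 133.
Combined cut positions: 33, 75, 83, 113, 122, 133.
Linear molecule, 6 cuts → 7 fragments:
  1–33 → 33 bp
  34–75 → 42 bp
  76–83 → 8 bp
  84–113 → 30 bp
  114–122 → 9 bp
  123–133 → 11 bp
  134–179 → 46 bp
Sorted largest to smallest: 46, 42, 33, 30, 11, 9, 8 bp.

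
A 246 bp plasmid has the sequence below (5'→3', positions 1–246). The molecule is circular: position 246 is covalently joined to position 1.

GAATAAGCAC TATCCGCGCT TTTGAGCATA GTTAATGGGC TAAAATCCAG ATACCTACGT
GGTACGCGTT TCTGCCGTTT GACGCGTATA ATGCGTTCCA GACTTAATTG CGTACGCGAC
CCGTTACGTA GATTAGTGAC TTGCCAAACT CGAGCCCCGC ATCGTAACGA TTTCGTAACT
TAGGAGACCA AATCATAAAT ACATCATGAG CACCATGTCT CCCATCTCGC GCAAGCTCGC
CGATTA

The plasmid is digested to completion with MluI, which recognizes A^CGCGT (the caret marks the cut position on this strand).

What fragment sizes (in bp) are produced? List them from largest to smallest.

MluI sites (ACGCGT) start at positions 64, 82.
MluI cuts after the first base of each site, so after positions 64, 82.
Circular molecule, 2 cuts → 2 fragments:
  65–82 → 18 bp
  83–246 then 1–64 → 164 + 64 = 228 bp
Sorted largest to smallest: 228, 18 bp.

228, 18 bp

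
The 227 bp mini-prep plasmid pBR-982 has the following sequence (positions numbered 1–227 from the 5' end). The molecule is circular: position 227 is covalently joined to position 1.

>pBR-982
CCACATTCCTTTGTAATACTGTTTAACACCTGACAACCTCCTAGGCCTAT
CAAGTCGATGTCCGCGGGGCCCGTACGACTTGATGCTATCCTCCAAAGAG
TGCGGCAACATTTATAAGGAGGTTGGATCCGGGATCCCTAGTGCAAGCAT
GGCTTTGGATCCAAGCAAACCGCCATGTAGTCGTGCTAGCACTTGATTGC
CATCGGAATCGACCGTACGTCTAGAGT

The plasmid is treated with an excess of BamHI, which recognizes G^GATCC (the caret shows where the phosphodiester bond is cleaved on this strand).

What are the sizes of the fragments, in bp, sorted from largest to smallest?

BamHI sites (GGATCC) start at positions 125, 132, 157.
BamHI cuts after the first base of each site, so after positions 125, 132, 157.
Circular molecule, 3 cuts → 3 fragments:
  126–132 → 7 bp
  133–157 → 25 bp
  158–227 then 1–125 → 70 + 125 = 195 bp
Sorted largest to smallest: 195, 25, 7 bp.

195, 25, 7 bp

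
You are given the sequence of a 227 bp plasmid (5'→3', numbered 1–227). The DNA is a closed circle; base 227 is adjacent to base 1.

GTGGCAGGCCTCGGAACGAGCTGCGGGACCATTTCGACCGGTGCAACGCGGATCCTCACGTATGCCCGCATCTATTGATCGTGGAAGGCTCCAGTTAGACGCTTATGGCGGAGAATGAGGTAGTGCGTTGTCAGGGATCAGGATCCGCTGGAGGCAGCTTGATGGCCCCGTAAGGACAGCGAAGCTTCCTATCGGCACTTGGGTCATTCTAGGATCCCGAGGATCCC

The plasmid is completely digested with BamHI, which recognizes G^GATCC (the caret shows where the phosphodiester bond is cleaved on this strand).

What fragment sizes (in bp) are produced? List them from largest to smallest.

BamHI sites (GGATCC) start at positions 50, 141, 212, 221.
BamHI cuts after the first base of each site, so after positions 50, 141, 212, 221.
Circular molecule, 4 cuts → 4 fragments:
  51–141 → 91 bp
  142–212 → 71 bp
  213–221 → 9 bp
  222–227 then 1–50 → 6 + 50 = 56 bp
Sorted largest to smallest: 91, 71, 56, 9 bp.

91, 71, 56, 9 bp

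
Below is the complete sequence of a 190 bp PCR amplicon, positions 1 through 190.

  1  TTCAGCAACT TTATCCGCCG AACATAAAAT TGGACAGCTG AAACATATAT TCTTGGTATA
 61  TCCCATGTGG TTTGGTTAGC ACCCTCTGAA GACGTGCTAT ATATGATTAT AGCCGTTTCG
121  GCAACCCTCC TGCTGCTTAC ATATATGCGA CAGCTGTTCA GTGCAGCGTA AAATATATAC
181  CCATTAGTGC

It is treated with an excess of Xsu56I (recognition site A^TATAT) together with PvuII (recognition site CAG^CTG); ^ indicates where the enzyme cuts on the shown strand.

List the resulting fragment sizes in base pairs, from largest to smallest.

54, 42, 37, 20, 17, 12, 8 bp

Xsu56I sites (ATATAT) start at positions 45, 99, 141, 173.
Xsu56I cuts after the first base of each site, so after positions 45, 99, 141, 173.
PvuII sites (CAGCTG) start at positions 35, 151.
PvuII cuts after base 3 of each site, so after positions 37, 153.
Combined cut positions: 37, 45, 99, 141, 153, 173.
Linear molecule, 6 cuts → 7 fragments:
  1–37 → 37 bp
  38–45 → 8 bp
  46–99 → 54 bp
  100–141 → 42 bp
  142–153 → 12 bp
  154–173 → 20 bp
  174–190 → 17 bp
Sorted largest to smallest: 54, 42, 37, 20, 17, 12, 8 bp.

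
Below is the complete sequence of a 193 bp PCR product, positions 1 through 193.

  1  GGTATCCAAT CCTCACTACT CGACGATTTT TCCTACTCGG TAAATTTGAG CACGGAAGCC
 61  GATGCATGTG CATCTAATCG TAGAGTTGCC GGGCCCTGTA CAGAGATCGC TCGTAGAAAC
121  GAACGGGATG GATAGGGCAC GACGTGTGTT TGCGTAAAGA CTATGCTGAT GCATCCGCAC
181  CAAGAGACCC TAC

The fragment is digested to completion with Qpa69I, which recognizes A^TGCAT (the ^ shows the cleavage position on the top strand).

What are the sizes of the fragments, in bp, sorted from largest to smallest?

107, 62, 24 bp

Qpa69I sites (ATGCAT) start at positions 62, 169.
Qpa69I cuts after the first base of each site, so after positions 62, 169.
Linear molecule, 2 cuts → 3 fragments:
  1–62 → 62 bp
  63–169 → 107 bp
  170–193 → 24 bp
Sorted largest to smallest: 107, 62, 24 bp.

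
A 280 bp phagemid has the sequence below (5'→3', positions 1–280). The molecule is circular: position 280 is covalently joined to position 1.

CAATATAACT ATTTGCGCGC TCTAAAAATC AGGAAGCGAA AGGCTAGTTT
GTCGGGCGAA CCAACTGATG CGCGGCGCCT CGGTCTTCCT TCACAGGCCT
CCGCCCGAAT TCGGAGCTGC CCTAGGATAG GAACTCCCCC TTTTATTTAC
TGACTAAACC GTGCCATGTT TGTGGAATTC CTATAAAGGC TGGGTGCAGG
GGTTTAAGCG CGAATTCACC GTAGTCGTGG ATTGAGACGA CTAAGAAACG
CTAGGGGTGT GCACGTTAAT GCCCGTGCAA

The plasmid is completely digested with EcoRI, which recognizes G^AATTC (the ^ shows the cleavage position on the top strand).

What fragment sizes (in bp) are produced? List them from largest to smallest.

175, 68, 37 bp

EcoRI sites (GAATTC) start at positions 107, 175, 212.
EcoRI cuts after the first base of each site, so after positions 107, 175, 212.
Circular molecule, 3 cuts → 3 fragments:
  108–175 → 68 bp
  176–212 → 37 bp
  213–280 then 1–107 → 68 + 107 = 175 bp
Sorted largest to smallest: 175, 68, 37 bp.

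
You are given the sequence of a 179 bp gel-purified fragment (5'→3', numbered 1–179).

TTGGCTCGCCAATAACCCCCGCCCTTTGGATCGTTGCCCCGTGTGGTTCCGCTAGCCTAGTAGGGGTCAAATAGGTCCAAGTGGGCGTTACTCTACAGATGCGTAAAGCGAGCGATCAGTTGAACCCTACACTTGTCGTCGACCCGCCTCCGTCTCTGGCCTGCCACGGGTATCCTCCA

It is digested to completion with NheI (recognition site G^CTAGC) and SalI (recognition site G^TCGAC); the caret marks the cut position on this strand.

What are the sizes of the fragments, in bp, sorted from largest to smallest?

87, 51, 41 bp

The NheI site (GCTAGC) starts at position 51.
NheI cuts after the first base of each site, so after position 51.
The SalI site (GTCGAC) starts at position 138.
SalI cuts after the first base of each site, so after position 138.
Combined cut positions: 51, 138.
Linear molecule, 2 cuts → 3 fragments:
  1–51 → 51 bp
  52–138 → 87 bp
  139–179 → 41 bp
Sorted largest to smallest: 87, 51, 41 bp.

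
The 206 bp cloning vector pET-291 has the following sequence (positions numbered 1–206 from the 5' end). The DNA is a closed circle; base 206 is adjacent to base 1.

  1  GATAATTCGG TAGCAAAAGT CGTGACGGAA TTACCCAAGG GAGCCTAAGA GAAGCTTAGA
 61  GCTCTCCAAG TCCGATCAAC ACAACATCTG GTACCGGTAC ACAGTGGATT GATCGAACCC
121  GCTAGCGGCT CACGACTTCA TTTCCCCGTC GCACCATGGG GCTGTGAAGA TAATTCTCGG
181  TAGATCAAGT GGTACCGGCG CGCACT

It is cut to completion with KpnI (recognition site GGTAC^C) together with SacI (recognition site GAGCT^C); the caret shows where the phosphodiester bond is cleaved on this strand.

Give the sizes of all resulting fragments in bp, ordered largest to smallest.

101, 74, 31 bp

KpnI sites (GGTACC) start at positions 90, 191.
KpnI cuts after base 5 of each site (before the last base), so after positions 94, 195.
The SacI site (GAGCTC) starts at position 59.
SacI cuts after base 5 of each site (before the last base), so after position 63.
Combined cut positions: 63, 94, 195.
Circular molecule, 3 cuts → 3 fragments:
  64–94 → 31 bp
  95–195 → 101 bp
  196–206 then 1–63 → 11 + 63 = 74 bp
Sorted largest to smallest: 101, 74, 31 bp.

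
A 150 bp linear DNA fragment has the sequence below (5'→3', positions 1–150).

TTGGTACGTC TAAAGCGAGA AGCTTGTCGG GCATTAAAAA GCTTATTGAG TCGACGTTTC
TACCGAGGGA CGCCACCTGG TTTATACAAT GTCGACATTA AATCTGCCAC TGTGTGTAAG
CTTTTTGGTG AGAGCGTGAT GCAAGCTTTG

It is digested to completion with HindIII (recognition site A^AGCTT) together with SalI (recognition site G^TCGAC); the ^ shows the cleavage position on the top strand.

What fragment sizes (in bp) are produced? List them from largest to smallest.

41, 27, 25, 20, 19, 11, 7 bp

HindIII sites (AAGCTT) start at positions 20, 39, 118, 143.
HindIII cuts after the first base of each site, so after positions 20, 39, 118, 143.
SalI sites (GTCGAC) start at positions 50, 91.
SalI cuts after the first base of each site, so after positions 50, 91.
Combined cut positions: 20, 39, 50, 91, 118, 143.
Linear molecule, 6 cuts → 7 fragments:
  1–20 → 20 bp
  21–39 → 19 bp
  40–50 → 11 bp
  51–91 → 41 bp
  92–118 → 27 bp
  119–143 → 25 bp
  144–150 → 7 bp
Sorted largest to smallest: 41, 27, 25, 20, 19, 11, 7 bp.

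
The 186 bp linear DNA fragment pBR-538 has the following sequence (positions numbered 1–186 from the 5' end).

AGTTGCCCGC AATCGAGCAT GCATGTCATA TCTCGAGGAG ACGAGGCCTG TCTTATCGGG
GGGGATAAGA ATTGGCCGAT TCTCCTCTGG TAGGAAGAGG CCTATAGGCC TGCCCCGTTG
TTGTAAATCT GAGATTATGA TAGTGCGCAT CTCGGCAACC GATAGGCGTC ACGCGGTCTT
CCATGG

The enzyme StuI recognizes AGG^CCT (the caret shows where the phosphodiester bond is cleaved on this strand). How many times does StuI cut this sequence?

AGGCCT occurs starting at positions 44, 98, 106.
StuI cuts at 3 sites.

3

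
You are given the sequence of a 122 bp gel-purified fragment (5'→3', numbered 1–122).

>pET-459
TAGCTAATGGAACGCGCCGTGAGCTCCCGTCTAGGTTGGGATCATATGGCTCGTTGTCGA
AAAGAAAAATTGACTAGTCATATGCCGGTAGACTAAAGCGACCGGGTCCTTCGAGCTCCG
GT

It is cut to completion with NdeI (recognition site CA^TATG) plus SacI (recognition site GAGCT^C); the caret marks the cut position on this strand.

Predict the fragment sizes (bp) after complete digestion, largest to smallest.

NdeI sites (CATATG) start at positions 43, 79.
NdeI cuts after base 2 of each site, so after positions 44, 80.
SacI sites (GAGCTC) start at positions 21, 113.
SacI cuts after base 5 of each site (before the last base), so after positions 25, 117.
Combined cut positions: 25, 44, 80, 117.
Linear molecule, 4 cuts → 5 fragments:
  1–25 → 25 bp
  26–44 → 19 bp
  45–80 → 36 bp
  81–117 → 37 bp
  118–122 → 5 bp
Sorted largest to smallest: 37, 36, 25, 19, 5 bp.

37, 36, 25, 19, 5 bp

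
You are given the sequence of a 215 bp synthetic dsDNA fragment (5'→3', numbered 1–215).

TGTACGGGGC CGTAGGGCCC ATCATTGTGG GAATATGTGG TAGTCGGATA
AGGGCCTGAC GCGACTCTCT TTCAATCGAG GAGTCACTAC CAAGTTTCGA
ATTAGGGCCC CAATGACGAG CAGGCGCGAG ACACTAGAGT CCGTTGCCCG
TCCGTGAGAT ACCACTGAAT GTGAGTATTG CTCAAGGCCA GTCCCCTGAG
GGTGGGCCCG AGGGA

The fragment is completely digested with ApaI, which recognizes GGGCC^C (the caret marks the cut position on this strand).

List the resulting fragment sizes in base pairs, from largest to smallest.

ApaI sites (GGGCCC) start at positions 15, 105, 204.
ApaI cuts after base 5 of each site (before the last base), so after positions 19, 109, 208.
Linear molecule, 3 cuts → 4 fragments:
  1–19 → 19 bp
  20–109 → 90 bp
  110–208 → 99 bp
  209–215 → 7 bp
Sorted largest to smallest: 99, 90, 19, 7 bp.

99, 90, 19, 7 bp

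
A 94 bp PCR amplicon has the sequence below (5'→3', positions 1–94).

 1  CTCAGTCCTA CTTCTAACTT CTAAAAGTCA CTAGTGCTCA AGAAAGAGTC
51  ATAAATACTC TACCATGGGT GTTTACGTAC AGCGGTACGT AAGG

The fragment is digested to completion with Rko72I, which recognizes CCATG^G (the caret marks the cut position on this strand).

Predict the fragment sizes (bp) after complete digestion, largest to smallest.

67, 27 bp

The Rko72I site (CCATGG) starts at position 63.
Rko72I cuts after base 5 of each site (before the last base), so after position 67.
Linear molecule, 1 cut → 2 fragments:
  1–67 → 67 bp
  68–94 → 27 bp
Sorted largest to smallest: 67, 27 bp.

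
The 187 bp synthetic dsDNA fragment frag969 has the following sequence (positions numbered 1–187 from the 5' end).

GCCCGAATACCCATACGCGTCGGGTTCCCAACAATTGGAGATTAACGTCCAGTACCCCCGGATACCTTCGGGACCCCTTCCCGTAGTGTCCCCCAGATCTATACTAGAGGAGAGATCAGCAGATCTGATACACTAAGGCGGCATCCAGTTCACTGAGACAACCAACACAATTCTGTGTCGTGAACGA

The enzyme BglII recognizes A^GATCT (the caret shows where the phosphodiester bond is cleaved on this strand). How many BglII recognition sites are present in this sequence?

AGATCT occurs starting at positions 95, 121.
BglII cuts at 2 sites.

2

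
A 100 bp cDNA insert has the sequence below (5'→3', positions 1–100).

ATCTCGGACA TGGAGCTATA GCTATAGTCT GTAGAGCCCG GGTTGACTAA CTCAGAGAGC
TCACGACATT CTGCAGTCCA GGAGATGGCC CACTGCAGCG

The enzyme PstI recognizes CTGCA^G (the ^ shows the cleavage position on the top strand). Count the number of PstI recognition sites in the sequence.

2

CTGCAG occurs starting at positions 71, 93.
PstI cuts at 2 sites.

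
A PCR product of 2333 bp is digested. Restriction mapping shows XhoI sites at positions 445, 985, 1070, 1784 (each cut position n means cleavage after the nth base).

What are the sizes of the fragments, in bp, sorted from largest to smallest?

714, 549, 540, 445, 85 bp

Linear molecule, 4 cuts → 5 fragments:
  445 − 0 = 445 bp
  985 − 445 = 540 bp
  1070 − 985 = 85 bp
  1784 − 1070 = 714 bp
  2333 − 1784 = 549 bp
Sorted largest to smallest: 714, 549, 540, 445, 85 bp.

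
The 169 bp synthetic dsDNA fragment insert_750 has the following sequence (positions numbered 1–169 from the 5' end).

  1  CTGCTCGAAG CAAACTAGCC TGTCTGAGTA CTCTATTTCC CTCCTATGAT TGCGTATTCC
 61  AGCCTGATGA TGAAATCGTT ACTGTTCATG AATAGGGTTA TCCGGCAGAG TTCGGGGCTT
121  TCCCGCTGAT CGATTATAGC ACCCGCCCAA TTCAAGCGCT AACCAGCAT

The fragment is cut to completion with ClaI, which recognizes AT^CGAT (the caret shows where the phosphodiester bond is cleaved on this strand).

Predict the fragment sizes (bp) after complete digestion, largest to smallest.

130, 39 bp

The ClaI site (ATCGAT) starts at position 129.
ClaI cuts after base 2 of each site, so after position 130.
Linear molecule, 1 cut → 2 fragments:
  1–130 → 130 bp
  131–169 → 39 bp
Sorted largest to smallest: 130, 39 bp.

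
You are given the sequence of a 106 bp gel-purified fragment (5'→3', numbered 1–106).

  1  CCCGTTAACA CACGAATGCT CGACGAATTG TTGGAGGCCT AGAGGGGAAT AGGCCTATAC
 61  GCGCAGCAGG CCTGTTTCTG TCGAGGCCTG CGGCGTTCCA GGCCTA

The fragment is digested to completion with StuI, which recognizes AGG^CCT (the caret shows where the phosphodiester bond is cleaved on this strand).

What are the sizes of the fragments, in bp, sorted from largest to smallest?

37, 17, 16, 16, 16, 4 bp

StuI sites (AGGCCT) start at positions 35, 51, 68, 84, 100.
StuI cuts after base 3 of each site, so after positions 37, 53, 70, 86, 102.
Linear molecule, 5 cuts → 6 fragments:
  1–37 → 37 bp
  38–53 → 16 bp
  54–70 → 17 bp
  71–86 → 16 bp
  87–102 → 16 bp
  103–106 → 4 bp
Sorted largest to smallest: 37, 17, 16, 16, 16, 4 bp.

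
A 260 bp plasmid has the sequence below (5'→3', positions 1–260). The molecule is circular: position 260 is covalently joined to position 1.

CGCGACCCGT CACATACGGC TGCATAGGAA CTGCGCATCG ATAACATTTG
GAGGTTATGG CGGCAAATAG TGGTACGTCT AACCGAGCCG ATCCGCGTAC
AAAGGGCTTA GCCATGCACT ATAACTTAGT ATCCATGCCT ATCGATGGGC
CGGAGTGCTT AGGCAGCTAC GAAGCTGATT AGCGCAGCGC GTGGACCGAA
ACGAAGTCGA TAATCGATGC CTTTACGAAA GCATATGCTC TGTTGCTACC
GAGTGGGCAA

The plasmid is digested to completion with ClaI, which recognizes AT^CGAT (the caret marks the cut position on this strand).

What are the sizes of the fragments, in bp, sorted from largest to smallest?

ClaI sites (ATCGAT) start at positions 37, 141, 213.
ClaI cuts after base 2 of each site, so after positions 38, 142, 214.
Circular molecule, 3 cuts → 3 fragments:
  39–142 → 104 bp
  143–214 → 72 bp
  215–260 then 1–38 → 46 + 38 = 84 bp
Sorted largest to smallest: 104, 84, 72 bp.

104, 84, 72 bp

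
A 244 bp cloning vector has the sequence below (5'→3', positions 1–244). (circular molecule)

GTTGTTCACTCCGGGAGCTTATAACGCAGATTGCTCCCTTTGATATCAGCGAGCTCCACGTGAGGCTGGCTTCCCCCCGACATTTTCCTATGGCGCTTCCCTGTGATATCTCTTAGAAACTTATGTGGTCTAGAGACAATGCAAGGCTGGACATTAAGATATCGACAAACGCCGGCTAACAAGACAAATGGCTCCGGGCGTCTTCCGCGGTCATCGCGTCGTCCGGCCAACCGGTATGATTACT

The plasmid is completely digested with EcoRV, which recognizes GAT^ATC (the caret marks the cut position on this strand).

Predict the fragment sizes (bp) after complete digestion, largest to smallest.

EcoRV sites (GATATC) start at positions 42, 105, 158.
EcoRV cuts after base 3 of each site, so after positions 44, 107, 160.
Circular molecule, 3 cuts → 3 fragments:
  45–107 → 63 bp
  108–160 → 53 bp
  161–244 then 1–44 → 84 + 44 = 128 bp
Sorted largest to smallest: 128, 63, 53 bp.

128, 63, 53 bp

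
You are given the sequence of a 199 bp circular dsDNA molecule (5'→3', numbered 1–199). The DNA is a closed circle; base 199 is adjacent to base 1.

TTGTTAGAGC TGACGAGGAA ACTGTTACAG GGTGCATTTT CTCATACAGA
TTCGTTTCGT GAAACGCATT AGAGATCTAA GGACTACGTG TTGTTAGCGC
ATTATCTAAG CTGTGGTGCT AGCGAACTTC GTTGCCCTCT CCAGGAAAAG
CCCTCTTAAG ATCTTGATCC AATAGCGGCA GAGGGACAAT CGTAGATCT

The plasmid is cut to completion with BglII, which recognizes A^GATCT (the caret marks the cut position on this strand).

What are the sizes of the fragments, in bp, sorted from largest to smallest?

BglII sites (AGATCT) start at positions 73, 159, 194.
BglII cuts after the first base of each site, so after positions 73, 159, 194.
Circular molecule, 3 cuts → 3 fragments:
  74–159 → 86 bp
  160–194 → 35 bp
  195–199 then 1–73 → 5 + 73 = 78 bp
Sorted largest to smallest: 86, 78, 35 bp.

86, 78, 35 bp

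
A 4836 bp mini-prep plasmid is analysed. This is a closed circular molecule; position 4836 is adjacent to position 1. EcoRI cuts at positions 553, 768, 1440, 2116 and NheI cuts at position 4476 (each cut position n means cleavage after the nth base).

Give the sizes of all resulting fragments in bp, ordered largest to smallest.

2360, 913, 676, 672, 215 bp

Combined cut positions (sorted): 553, 768, 1440, 2116, 4476.
Circular molecule, 5 cuts → 5 fragments:
  768 − 553 = 215 bp
  1440 − 768 = 672 bp
  2116 − 1440 = 676 bp
  4476 − 2116 = 2360 bp
  wrap: 4836 − 4476 + 553 = 913 bp
Sorted largest to smallest: 2360, 913, 676, 672, 215 bp.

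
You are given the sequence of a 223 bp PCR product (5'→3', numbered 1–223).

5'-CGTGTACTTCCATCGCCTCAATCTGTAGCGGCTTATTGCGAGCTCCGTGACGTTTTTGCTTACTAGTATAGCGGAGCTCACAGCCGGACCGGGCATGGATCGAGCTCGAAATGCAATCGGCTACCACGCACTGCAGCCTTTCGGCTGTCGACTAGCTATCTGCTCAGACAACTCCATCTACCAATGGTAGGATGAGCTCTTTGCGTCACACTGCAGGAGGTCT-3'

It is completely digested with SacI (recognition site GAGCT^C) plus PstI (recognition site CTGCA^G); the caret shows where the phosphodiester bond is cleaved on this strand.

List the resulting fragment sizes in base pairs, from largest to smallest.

SacI sites (GAGCTC) start at positions 40, 74, 102, 194.
SacI cuts after base 5 of each site (before the last base), so after positions 44, 78, 106, 198.
PstI sites (CTGCAG) start at positions 131, 211.
PstI cuts after base 5 of each site (before the last base), so after positions 135, 215.
Combined cut positions: 44, 78, 106, 135, 198, 215.
Linear molecule, 6 cuts → 7 fragments:
  1–44 → 44 bp
  45–78 → 34 bp
  79–106 → 28 bp
  107–135 → 29 bp
  136–198 → 63 bp
  199–215 → 17 bp
  216–223 → 8 bp
Sorted largest to smallest: 63, 44, 34, 29, 28, 17, 8 bp.

63, 44, 34, 29, 28, 17, 8 bp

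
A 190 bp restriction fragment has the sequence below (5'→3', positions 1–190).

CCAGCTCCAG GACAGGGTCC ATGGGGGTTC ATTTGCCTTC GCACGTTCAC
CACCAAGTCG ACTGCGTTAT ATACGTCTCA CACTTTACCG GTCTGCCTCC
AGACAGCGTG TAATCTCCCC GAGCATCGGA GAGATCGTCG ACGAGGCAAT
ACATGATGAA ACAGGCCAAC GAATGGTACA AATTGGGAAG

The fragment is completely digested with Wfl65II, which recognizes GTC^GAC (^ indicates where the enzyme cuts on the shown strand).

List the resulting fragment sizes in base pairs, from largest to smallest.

80, 59, 51 bp

Wfl65II sites (GTCGAC) start at positions 57, 137.
Wfl65II cuts after base 3 of each site, so after positions 59, 139.
Linear molecule, 2 cuts → 3 fragments:
  1–59 → 59 bp
  60–139 → 80 bp
  140–190 → 51 bp
Sorted largest to smallest: 80, 59, 51 bp.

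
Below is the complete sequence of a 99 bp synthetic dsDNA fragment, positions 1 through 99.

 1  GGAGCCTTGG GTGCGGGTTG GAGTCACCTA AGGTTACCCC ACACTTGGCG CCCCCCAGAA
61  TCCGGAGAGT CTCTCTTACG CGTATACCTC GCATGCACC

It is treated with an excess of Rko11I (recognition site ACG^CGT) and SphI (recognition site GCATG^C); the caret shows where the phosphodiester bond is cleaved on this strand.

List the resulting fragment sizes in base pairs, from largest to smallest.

80, 15, 4 bp

The Rko11I site (ACGCGT) starts at position 78.
Rko11I cuts after base 3 of each site, so after position 80.
The SphI site (GCATGC) starts at position 91.
SphI cuts after base 5 of each site (before the last base), so after position 95.
Combined cut positions: 80, 95.
Linear molecule, 2 cuts → 3 fragments:
  1–80 → 80 bp
  81–95 → 15 bp
  96–99 → 4 bp
Sorted largest to smallest: 80, 15, 4 bp.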